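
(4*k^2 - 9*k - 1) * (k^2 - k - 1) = 4*k^4 - 13*k^3 + 4*k^2 + 10*k + 1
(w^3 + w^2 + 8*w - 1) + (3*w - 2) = w^3 + w^2 + 11*w - 3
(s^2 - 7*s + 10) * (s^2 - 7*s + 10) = s^4 - 14*s^3 + 69*s^2 - 140*s + 100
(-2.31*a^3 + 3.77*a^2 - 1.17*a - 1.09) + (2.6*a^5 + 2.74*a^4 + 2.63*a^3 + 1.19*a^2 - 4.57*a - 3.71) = 2.6*a^5 + 2.74*a^4 + 0.32*a^3 + 4.96*a^2 - 5.74*a - 4.8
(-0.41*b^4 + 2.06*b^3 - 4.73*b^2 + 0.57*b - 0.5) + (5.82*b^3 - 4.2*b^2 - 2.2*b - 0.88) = -0.41*b^4 + 7.88*b^3 - 8.93*b^2 - 1.63*b - 1.38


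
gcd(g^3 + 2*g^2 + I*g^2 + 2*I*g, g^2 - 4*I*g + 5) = g + I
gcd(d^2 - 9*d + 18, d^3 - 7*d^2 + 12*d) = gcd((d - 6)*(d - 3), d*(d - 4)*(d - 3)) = d - 3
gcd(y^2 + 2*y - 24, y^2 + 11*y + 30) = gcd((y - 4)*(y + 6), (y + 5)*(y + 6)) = y + 6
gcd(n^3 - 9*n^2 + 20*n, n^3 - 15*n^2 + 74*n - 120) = n^2 - 9*n + 20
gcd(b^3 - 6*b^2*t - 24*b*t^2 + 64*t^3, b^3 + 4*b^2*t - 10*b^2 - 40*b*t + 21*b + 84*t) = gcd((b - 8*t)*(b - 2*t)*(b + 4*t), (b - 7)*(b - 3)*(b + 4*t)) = b + 4*t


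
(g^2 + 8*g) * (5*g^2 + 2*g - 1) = 5*g^4 + 42*g^3 + 15*g^2 - 8*g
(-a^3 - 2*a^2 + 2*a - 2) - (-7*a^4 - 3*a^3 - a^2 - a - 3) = 7*a^4 + 2*a^3 - a^2 + 3*a + 1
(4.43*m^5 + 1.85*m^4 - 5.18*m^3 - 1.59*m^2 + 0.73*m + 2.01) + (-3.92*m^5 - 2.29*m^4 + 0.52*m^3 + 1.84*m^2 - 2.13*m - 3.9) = 0.51*m^5 - 0.44*m^4 - 4.66*m^3 + 0.25*m^2 - 1.4*m - 1.89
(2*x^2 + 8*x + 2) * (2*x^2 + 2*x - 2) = 4*x^4 + 20*x^3 + 16*x^2 - 12*x - 4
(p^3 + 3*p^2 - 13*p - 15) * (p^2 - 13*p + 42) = p^5 - 10*p^4 - 10*p^3 + 280*p^2 - 351*p - 630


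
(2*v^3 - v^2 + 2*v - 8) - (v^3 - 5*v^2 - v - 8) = v^3 + 4*v^2 + 3*v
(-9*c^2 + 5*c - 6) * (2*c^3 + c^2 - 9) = -18*c^5 + c^4 - 7*c^3 + 75*c^2 - 45*c + 54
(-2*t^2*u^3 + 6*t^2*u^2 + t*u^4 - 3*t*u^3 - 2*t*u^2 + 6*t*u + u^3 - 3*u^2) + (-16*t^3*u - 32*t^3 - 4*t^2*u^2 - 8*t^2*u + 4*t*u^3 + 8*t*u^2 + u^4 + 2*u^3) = -16*t^3*u - 32*t^3 - 2*t^2*u^3 + 2*t^2*u^2 - 8*t^2*u + t*u^4 + t*u^3 + 6*t*u^2 + 6*t*u + u^4 + 3*u^3 - 3*u^2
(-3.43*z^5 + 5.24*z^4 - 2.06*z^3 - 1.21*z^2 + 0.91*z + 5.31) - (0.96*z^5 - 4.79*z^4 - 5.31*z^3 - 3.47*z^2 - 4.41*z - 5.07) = -4.39*z^5 + 10.03*z^4 + 3.25*z^3 + 2.26*z^2 + 5.32*z + 10.38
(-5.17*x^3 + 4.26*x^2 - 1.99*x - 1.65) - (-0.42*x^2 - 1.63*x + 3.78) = -5.17*x^3 + 4.68*x^2 - 0.36*x - 5.43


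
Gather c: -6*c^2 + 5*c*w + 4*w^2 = -6*c^2 + 5*c*w + 4*w^2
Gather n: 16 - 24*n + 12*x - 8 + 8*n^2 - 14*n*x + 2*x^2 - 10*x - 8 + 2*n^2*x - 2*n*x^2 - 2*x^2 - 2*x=n^2*(2*x + 8) + n*(-2*x^2 - 14*x - 24)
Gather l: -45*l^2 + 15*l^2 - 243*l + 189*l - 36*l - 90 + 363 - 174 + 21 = -30*l^2 - 90*l + 120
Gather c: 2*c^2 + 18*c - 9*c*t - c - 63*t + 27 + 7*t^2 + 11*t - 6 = 2*c^2 + c*(17 - 9*t) + 7*t^2 - 52*t + 21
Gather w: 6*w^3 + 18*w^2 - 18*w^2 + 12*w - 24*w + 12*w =6*w^3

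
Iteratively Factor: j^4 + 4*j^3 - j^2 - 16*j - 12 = (j + 3)*(j^3 + j^2 - 4*j - 4) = (j + 2)*(j + 3)*(j^2 - j - 2) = (j - 2)*(j + 2)*(j + 3)*(j + 1)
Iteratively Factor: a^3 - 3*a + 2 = (a - 1)*(a^2 + a - 2) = (a - 1)^2*(a + 2)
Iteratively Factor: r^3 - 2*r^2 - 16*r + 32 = (r - 4)*(r^2 + 2*r - 8) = (r - 4)*(r - 2)*(r + 4)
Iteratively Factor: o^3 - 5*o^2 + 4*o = (o - 4)*(o^2 - o) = o*(o - 4)*(o - 1)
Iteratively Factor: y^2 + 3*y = (y)*(y + 3)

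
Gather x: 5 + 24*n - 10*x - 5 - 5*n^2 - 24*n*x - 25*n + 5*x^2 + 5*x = -5*n^2 - n + 5*x^2 + x*(-24*n - 5)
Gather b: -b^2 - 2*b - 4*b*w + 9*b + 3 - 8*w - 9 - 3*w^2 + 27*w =-b^2 + b*(7 - 4*w) - 3*w^2 + 19*w - 6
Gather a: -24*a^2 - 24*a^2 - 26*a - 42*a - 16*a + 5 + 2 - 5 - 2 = -48*a^2 - 84*a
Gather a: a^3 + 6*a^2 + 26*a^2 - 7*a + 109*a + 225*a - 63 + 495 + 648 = a^3 + 32*a^2 + 327*a + 1080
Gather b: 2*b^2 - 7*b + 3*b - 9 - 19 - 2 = 2*b^2 - 4*b - 30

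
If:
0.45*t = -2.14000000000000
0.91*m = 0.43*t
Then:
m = -2.25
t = -4.76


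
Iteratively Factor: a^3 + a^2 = (a + 1)*(a^2) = a*(a + 1)*(a)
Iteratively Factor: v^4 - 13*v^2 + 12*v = (v + 4)*(v^3 - 4*v^2 + 3*v) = (v - 1)*(v + 4)*(v^2 - 3*v) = v*(v - 1)*(v + 4)*(v - 3)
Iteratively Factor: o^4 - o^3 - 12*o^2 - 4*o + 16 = (o - 4)*(o^3 + 3*o^2 - 4) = (o - 4)*(o + 2)*(o^2 + o - 2) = (o - 4)*(o - 1)*(o + 2)*(o + 2)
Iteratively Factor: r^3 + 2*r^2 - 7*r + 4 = (r - 1)*(r^2 + 3*r - 4) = (r - 1)^2*(r + 4)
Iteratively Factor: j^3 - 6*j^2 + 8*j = (j)*(j^2 - 6*j + 8) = j*(j - 4)*(j - 2)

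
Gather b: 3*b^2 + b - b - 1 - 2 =3*b^2 - 3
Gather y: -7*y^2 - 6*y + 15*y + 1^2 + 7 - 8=-7*y^2 + 9*y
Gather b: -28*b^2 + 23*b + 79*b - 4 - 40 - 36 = -28*b^2 + 102*b - 80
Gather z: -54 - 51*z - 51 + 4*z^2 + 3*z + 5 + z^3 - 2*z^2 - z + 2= z^3 + 2*z^2 - 49*z - 98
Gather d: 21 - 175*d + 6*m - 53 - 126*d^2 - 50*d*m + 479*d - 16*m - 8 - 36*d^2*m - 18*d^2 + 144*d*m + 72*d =d^2*(-36*m - 144) + d*(94*m + 376) - 10*m - 40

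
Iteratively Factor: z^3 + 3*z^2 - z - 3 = (z + 1)*(z^2 + 2*z - 3) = (z + 1)*(z + 3)*(z - 1)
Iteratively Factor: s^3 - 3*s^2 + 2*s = (s)*(s^2 - 3*s + 2) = s*(s - 2)*(s - 1)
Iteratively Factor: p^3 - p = (p + 1)*(p^2 - p) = (p - 1)*(p + 1)*(p)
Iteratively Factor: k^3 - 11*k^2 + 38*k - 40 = (k - 4)*(k^2 - 7*k + 10) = (k - 4)*(k - 2)*(k - 5)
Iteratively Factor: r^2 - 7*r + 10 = (r - 5)*(r - 2)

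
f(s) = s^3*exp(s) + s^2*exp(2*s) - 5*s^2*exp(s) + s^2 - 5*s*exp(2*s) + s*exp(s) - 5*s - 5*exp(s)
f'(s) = s^3*exp(s) + 2*s^2*exp(2*s) - 2*s^2*exp(s) - 8*s*exp(2*s) - 9*s*exp(s) + 2*s - 5*exp(2*s) - 4*exp(s) - 5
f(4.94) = -6003.72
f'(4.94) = 87013.20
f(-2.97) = 19.72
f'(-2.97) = -11.93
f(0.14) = -7.28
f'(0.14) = -18.86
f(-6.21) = 68.72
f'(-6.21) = -17.95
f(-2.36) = 12.96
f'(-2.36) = -10.16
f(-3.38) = 24.81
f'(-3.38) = -12.90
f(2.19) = -643.00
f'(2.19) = -1236.46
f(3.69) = -8523.17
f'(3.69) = -12252.85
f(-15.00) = 300.00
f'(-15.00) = -35.00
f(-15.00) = 300.00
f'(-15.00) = -35.00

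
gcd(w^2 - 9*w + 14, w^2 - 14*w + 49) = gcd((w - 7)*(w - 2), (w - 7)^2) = w - 7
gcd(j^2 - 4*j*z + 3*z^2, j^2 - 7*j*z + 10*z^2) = 1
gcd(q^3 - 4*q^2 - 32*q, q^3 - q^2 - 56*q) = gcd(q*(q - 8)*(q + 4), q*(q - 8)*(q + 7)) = q^2 - 8*q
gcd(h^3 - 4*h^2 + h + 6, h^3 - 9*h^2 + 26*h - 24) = h^2 - 5*h + 6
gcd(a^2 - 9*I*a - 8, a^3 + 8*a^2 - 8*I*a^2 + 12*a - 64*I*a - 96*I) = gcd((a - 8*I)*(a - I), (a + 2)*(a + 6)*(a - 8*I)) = a - 8*I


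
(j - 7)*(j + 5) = j^2 - 2*j - 35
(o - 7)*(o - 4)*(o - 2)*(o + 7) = o^4 - 6*o^3 - 41*o^2 + 294*o - 392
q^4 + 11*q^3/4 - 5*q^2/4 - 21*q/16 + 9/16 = (q - 1/2)^2*(q + 3/4)*(q + 3)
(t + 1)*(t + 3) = t^2 + 4*t + 3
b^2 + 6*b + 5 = (b + 1)*(b + 5)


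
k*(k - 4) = k^2 - 4*k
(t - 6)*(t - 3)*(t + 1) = t^3 - 8*t^2 + 9*t + 18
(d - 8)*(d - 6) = d^2 - 14*d + 48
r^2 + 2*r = r*(r + 2)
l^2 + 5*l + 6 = (l + 2)*(l + 3)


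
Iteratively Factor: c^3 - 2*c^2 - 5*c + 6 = (c - 3)*(c^2 + c - 2) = (c - 3)*(c + 2)*(c - 1)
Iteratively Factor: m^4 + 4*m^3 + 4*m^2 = (m + 2)*(m^3 + 2*m^2) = m*(m + 2)*(m^2 + 2*m) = m^2*(m + 2)*(m + 2)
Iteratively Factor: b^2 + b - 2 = (b - 1)*(b + 2)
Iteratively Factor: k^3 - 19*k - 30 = (k - 5)*(k^2 + 5*k + 6) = (k - 5)*(k + 3)*(k + 2)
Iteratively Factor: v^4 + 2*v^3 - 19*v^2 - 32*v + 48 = (v + 3)*(v^3 - v^2 - 16*v + 16) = (v - 1)*(v + 3)*(v^2 - 16) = (v - 4)*(v - 1)*(v + 3)*(v + 4)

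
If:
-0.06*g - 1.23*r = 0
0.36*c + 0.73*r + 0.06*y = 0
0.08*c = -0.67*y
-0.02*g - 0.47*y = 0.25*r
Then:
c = 0.00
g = 0.00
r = 0.00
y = 0.00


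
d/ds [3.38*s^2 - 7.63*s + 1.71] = 6.76*s - 7.63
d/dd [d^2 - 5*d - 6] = 2*d - 5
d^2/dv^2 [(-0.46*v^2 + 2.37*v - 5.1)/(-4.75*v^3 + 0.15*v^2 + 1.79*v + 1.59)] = (20.7575*v^6 - 320.83875*v^5 + 1414.42365*v^4 - 50.15742*v^3 - 474.93936*v^2 + 242.71407*v + 46.065486)/(107.171875*v^9 - 10.153125*v^8 - 120.84*v^7 - 99.97425*v^6 + 52.33485*v^5 + 79.56468*v^4 + 27.728596*v^3 - 16.421202*v^2 - 13.575897*v - 4.019679)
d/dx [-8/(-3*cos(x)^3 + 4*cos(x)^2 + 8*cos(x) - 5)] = 8*(9*cos(x)^2 - 8*cos(x) - 8)*sin(x)/(3*cos(x)^3 - 4*cos(x)^2 - 8*cos(x) + 5)^2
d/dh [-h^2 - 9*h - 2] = -2*h - 9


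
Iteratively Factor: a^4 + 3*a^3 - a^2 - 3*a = (a + 1)*(a^3 + 2*a^2 - 3*a) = (a + 1)*(a + 3)*(a^2 - a) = (a - 1)*(a + 1)*(a + 3)*(a)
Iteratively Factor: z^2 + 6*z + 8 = (z + 2)*(z + 4)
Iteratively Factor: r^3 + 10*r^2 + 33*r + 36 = (r + 4)*(r^2 + 6*r + 9) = (r + 3)*(r + 4)*(r + 3)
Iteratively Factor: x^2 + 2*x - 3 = (x + 3)*(x - 1)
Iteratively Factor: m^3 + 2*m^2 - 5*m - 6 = (m + 3)*(m^2 - m - 2) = (m - 2)*(m + 3)*(m + 1)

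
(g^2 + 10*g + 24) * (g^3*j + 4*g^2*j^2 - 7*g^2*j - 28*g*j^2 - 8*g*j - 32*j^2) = g^5*j + 4*g^4*j^2 + 3*g^4*j + 12*g^3*j^2 - 54*g^3*j - 216*g^2*j^2 - 248*g^2*j - 992*g*j^2 - 192*g*j - 768*j^2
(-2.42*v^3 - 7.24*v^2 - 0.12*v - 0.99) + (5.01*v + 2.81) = -2.42*v^3 - 7.24*v^2 + 4.89*v + 1.82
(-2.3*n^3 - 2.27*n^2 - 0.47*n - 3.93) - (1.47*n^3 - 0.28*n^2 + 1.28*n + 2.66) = -3.77*n^3 - 1.99*n^2 - 1.75*n - 6.59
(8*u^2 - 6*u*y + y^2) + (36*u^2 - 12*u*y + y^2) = 44*u^2 - 18*u*y + 2*y^2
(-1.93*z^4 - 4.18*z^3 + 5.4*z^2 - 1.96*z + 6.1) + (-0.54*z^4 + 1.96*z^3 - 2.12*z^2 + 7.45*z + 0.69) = -2.47*z^4 - 2.22*z^3 + 3.28*z^2 + 5.49*z + 6.79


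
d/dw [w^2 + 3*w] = 2*w + 3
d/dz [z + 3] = 1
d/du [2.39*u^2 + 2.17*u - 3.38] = 4.78*u + 2.17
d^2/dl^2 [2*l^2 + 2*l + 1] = 4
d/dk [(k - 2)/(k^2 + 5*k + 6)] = (k^2 + 5*k - (k - 2)*(2*k + 5) + 6)/(k^2 + 5*k + 6)^2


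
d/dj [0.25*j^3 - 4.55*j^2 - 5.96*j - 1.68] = 0.75*j^2 - 9.1*j - 5.96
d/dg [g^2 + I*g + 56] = 2*g + I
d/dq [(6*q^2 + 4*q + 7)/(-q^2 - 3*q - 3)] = (-14*q^2 - 22*q + 9)/(q^4 + 6*q^3 + 15*q^2 + 18*q + 9)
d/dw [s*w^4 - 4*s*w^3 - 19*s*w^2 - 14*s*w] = 2*s*(2*w^3 - 6*w^2 - 19*w - 7)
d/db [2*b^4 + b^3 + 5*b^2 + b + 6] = 8*b^3 + 3*b^2 + 10*b + 1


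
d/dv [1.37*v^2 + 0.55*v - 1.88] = 2.74*v + 0.55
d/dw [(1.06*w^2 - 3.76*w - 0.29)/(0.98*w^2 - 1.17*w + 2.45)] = (2.4446*w^2 + 5.7624*w - 9.5513)/(0.9604*w^4 - 2.2932*w^3 + 6.1709*w^2 - 5.733*w + 6.0025)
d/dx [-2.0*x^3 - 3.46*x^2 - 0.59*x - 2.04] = -6.0*x^2 - 6.92*x - 0.59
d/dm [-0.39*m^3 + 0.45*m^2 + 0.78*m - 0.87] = -1.17*m^2 + 0.9*m + 0.78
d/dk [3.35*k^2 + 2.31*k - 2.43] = 6.7*k + 2.31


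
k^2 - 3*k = k*(k - 3)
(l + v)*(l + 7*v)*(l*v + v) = l^3*v + 8*l^2*v^2 + l^2*v + 7*l*v^3 + 8*l*v^2 + 7*v^3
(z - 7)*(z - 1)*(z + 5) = z^3 - 3*z^2 - 33*z + 35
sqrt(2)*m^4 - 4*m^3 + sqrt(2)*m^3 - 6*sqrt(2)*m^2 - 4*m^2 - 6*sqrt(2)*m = m*(m - 3*sqrt(2))*(m + sqrt(2))*(sqrt(2)*m + sqrt(2))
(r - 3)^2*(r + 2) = r^3 - 4*r^2 - 3*r + 18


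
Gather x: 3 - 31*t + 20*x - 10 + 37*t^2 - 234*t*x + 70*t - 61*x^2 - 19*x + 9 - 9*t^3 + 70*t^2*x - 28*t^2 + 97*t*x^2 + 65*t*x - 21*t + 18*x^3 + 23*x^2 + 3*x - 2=-9*t^3 + 9*t^2 + 18*t + 18*x^3 + x^2*(97*t - 38) + x*(70*t^2 - 169*t + 4)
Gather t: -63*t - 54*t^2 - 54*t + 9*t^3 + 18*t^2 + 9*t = 9*t^3 - 36*t^2 - 108*t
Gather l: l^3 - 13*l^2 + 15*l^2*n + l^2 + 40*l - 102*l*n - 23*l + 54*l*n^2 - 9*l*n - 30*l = l^3 + l^2*(15*n - 12) + l*(54*n^2 - 111*n - 13)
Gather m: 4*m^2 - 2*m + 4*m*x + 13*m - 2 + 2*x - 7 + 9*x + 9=4*m^2 + m*(4*x + 11) + 11*x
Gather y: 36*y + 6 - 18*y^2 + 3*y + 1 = -18*y^2 + 39*y + 7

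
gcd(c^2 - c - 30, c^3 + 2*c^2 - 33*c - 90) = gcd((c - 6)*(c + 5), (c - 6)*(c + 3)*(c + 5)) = c^2 - c - 30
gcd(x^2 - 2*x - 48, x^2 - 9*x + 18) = 1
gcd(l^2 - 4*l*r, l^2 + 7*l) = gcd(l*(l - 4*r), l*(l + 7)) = l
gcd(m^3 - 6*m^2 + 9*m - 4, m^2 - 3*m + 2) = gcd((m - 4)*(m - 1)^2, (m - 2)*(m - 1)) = m - 1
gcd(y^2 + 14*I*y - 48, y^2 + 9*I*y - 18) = y + 6*I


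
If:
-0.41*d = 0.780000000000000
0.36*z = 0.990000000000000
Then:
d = -1.90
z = 2.75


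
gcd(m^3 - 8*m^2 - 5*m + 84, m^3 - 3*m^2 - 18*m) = m + 3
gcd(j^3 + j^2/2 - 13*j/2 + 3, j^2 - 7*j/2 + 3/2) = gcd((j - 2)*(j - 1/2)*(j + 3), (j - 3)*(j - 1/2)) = j - 1/2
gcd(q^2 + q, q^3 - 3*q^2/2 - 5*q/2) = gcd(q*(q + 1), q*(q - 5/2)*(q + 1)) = q^2 + q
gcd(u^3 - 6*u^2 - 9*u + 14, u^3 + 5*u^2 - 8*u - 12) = 1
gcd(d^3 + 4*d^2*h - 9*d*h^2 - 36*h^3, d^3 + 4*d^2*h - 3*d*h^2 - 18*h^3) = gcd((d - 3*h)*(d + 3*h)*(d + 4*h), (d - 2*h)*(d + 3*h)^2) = d + 3*h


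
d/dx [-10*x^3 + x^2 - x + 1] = -30*x^2 + 2*x - 1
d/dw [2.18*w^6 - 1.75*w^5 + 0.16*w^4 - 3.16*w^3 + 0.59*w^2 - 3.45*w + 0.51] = 13.08*w^5 - 8.75*w^4 + 0.64*w^3 - 9.48*w^2 + 1.18*w - 3.45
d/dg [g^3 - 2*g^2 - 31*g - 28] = 3*g^2 - 4*g - 31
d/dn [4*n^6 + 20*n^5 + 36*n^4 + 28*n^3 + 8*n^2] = 4*n*(6*n^4 + 25*n^3 + 36*n^2 + 21*n + 4)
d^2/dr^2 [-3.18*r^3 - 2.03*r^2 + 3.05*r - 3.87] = -19.08*r - 4.06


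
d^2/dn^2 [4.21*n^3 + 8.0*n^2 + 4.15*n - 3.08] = 25.26*n + 16.0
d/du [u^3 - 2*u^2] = u*(3*u - 4)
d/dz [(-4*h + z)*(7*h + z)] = 3*h + 2*z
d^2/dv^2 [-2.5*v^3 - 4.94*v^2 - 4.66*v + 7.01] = -15.0*v - 9.88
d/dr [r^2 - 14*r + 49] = 2*r - 14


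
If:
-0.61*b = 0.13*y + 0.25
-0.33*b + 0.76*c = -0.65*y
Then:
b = -0.213114754098361*y - 0.409836065573771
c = -0.947799827437446*y - 0.177955133735979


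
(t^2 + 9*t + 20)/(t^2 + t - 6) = (t^2 + 9*t + 20)/(t^2 + t - 6)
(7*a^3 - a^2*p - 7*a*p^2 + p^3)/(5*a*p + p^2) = (7*a^3 - a^2*p - 7*a*p^2 + p^3)/(p*(5*a + p))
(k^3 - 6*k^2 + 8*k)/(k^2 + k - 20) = k*(k - 2)/(k + 5)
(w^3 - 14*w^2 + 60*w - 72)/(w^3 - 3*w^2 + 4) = (w^2 - 12*w + 36)/(w^2 - w - 2)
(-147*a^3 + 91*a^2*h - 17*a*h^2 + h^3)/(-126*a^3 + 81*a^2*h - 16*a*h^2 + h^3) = (7*a - h)/(6*a - h)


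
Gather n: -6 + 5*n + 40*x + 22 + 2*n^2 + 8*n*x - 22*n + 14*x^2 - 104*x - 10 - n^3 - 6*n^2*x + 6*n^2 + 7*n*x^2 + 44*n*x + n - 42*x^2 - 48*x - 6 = -n^3 + n^2*(8 - 6*x) + n*(7*x^2 + 52*x - 16) - 28*x^2 - 112*x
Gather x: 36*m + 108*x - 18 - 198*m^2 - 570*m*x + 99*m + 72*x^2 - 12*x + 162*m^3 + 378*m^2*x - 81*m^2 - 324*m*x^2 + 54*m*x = 162*m^3 - 279*m^2 + 135*m + x^2*(72 - 324*m) + x*(378*m^2 - 516*m + 96) - 18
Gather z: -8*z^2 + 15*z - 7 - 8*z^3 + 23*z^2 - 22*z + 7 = -8*z^3 + 15*z^2 - 7*z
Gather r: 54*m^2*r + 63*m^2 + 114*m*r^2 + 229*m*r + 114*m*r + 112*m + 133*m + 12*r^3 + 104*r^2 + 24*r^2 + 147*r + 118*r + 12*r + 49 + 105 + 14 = 63*m^2 + 245*m + 12*r^3 + r^2*(114*m + 128) + r*(54*m^2 + 343*m + 277) + 168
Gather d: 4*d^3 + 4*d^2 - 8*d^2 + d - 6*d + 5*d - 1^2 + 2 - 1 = 4*d^3 - 4*d^2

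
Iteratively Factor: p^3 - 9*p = (p - 3)*(p^2 + 3*p) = (p - 3)*(p + 3)*(p)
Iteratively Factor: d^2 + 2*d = (d)*(d + 2)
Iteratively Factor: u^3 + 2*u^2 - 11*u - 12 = (u - 3)*(u^2 + 5*u + 4) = (u - 3)*(u + 1)*(u + 4)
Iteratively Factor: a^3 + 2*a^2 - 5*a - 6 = (a - 2)*(a^2 + 4*a + 3) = (a - 2)*(a + 1)*(a + 3)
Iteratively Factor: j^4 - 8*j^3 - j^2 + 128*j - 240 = (j - 3)*(j^3 - 5*j^2 - 16*j + 80) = (j - 3)*(j + 4)*(j^2 - 9*j + 20) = (j - 5)*(j - 3)*(j + 4)*(j - 4)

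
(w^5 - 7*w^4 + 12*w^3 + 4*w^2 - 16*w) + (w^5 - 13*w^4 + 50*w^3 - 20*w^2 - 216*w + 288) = 2*w^5 - 20*w^4 + 62*w^3 - 16*w^2 - 232*w + 288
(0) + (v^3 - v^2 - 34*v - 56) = v^3 - v^2 - 34*v - 56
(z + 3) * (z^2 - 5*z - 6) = z^3 - 2*z^2 - 21*z - 18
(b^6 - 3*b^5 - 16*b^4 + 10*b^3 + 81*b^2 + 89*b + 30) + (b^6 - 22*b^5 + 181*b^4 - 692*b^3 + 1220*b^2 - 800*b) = 2*b^6 - 25*b^5 + 165*b^4 - 682*b^3 + 1301*b^2 - 711*b + 30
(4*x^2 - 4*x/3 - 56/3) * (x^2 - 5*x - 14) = 4*x^4 - 64*x^3/3 - 68*x^2 + 112*x + 784/3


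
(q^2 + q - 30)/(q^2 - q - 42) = (q - 5)/(q - 7)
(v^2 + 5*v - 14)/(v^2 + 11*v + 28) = (v - 2)/(v + 4)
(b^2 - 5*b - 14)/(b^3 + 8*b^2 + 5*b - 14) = (b - 7)/(b^2 + 6*b - 7)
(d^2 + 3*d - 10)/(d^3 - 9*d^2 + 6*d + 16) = (d + 5)/(d^2 - 7*d - 8)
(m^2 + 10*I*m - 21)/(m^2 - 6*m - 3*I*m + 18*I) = (m^2 + 10*I*m - 21)/(m^2 - 6*m - 3*I*m + 18*I)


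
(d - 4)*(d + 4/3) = d^2 - 8*d/3 - 16/3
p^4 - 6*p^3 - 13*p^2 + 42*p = p*(p - 7)*(p - 2)*(p + 3)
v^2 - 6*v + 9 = (v - 3)^2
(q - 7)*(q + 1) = q^2 - 6*q - 7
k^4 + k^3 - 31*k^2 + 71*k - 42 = (k - 3)*(k - 2)*(k - 1)*(k + 7)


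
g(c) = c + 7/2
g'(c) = 1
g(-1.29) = 2.21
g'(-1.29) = 1.00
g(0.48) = 3.98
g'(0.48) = 1.00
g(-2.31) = 1.19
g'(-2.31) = 1.00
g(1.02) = 4.52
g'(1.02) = 1.00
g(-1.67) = 1.83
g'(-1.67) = 1.00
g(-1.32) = 2.18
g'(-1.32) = 1.00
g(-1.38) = 2.12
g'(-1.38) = 1.00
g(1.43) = 4.93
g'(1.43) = 1.00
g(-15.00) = -11.50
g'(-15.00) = 1.00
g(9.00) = 12.50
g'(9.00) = 1.00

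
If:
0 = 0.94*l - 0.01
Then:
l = 0.01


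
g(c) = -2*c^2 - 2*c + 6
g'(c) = -4*c - 2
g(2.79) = -15.15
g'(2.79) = -13.16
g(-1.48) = 4.58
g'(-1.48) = 3.92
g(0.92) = 2.47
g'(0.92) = -5.68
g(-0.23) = 6.35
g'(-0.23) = -1.08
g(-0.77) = 6.35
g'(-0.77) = 1.08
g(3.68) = -28.44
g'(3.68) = -16.72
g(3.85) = -31.34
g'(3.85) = -17.40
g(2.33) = -9.52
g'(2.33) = -11.32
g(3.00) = -18.00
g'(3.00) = -14.00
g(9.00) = -174.00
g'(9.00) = -38.00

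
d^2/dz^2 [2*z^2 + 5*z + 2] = 4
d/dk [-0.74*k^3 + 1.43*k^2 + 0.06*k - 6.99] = -2.22*k^2 + 2.86*k + 0.06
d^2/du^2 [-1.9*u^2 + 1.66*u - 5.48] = -3.80000000000000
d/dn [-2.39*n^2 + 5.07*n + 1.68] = 5.07 - 4.78*n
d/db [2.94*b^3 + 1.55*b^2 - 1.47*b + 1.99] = 8.82*b^2 + 3.1*b - 1.47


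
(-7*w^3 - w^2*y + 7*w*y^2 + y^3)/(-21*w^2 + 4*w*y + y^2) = (-w^2 + y^2)/(-3*w + y)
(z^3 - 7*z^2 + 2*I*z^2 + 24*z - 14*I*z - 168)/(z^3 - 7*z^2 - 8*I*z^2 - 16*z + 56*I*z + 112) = (z + 6*I)/(z - 4*I)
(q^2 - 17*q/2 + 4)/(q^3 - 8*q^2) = (q - 1/2)/q^2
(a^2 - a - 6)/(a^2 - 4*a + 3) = (a + 2)/(a - 1)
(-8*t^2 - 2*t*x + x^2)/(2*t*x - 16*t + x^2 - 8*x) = (-4*t + x)/(x - 8)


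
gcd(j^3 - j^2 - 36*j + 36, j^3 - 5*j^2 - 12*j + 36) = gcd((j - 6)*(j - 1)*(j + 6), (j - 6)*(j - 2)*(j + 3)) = j - 6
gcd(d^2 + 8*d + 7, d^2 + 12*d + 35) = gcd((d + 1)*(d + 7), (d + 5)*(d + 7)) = d + 7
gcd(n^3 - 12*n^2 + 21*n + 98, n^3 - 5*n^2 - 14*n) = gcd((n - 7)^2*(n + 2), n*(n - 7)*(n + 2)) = n^2 - 5*n - 14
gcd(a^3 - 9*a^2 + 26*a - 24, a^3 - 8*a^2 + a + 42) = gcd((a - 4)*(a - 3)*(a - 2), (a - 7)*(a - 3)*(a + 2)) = a - 3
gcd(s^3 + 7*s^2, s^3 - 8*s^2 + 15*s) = s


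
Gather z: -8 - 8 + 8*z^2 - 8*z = 8*z^2 - 8*z - 16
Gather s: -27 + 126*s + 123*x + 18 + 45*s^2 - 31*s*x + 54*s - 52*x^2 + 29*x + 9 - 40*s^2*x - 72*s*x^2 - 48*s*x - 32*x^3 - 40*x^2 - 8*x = s^2*(45 - 40*x) + s*(-72*x^2 - 79*x + 180) - 32*x^3 - 92*x^2 + 144*x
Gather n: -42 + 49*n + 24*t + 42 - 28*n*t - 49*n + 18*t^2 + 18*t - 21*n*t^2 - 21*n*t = n*(-21*t^2 - 49*t) + 18*t^2 + 42*t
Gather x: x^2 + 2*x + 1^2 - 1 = x^2 + 2*x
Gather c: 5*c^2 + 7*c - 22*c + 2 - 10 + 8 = 5*c^2 - 15*c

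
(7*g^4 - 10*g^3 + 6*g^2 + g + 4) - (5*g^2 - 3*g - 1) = 7*g^4 - 10*g^3 + g^2 + 4*g + 5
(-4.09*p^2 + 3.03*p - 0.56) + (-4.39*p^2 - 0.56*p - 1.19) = -8.48*p^2 + 2.47*p - 1.75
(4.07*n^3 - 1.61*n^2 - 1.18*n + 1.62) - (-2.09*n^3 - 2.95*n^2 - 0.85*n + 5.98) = 6.16*n^3 + 1.34*n^2 - 0.33*n - 4.36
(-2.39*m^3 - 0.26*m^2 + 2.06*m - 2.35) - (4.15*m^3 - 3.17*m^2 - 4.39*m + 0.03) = -6.54*m^3 + 2.91*m^2 + 6.45*m - 2.38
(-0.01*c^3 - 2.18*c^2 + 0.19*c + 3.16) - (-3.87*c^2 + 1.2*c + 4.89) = -0.01*c^3 + 1.69*c^2 - 1.01*c - 1.73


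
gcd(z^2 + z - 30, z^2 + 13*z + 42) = z + 6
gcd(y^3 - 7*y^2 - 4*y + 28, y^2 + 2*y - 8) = y - 2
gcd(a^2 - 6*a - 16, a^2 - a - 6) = a + 2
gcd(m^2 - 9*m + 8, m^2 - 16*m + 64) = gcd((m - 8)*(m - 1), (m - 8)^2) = m - 8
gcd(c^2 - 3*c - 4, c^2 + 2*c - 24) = c - 4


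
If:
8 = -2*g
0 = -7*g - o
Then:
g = -4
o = 28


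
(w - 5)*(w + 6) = w^2 + w - 30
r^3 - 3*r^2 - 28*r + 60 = (r - 6)*(r - 2)*(r + 5)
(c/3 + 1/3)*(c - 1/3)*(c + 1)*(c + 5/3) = c^4/3 + 10*c^3/9 + 28*c^2/27 + 2*c/27 - 5/27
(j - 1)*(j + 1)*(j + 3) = j^3 + 3*j^2 - j - 3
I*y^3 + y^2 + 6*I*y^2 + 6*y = y*(y + 6)*(I*y + 1)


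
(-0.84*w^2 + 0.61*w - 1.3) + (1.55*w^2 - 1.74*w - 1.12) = 0.71*w^2 - 1.13*w - 2.42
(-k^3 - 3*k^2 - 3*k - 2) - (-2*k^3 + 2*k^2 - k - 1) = k^3 - 5*k^2 - 2*k - 1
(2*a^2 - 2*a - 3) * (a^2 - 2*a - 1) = 2*a^4 - 6*a^3 - a^2 + 8*a + 3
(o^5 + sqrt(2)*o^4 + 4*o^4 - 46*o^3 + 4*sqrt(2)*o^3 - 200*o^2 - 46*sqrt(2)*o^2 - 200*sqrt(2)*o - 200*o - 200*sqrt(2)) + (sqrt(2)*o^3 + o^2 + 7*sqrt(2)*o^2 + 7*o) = o^5 + sqrt(2)*o^4 + 4*o^4 - 46*o^3 + 5*sqrt(2)*o^3 - 199*o^2 - 39*sqrt(2)*o^2 - 200*sqrt(2)*o - 193*o - 200*sqrt(2)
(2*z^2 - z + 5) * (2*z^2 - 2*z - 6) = 4*z^4 - 6*z^3 - 4*z - 30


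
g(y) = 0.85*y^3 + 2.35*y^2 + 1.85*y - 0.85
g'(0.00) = 1.85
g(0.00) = -0.85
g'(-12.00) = 312.65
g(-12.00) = -1153.45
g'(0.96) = 8.71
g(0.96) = 3.84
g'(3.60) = 51.82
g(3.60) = 75.92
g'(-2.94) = 10.07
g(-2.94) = -7.58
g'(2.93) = 37.51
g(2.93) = 46.13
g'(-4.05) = 24.64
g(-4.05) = -26.26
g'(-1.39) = 0.24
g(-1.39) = -1.16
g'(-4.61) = 34.38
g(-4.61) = -42.71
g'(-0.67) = -0.15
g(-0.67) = -1.29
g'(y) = 2.55*y^2 + 4.7*y + 1.85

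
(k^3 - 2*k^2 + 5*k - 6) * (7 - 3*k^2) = -3*k^5 + 6*k^4 - 8*k^3 + 4*k^2 + 35*k - 42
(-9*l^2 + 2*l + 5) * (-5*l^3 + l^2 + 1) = 45*l^5 - 19*l^4 - 23*l^3 - 4*l^2 + 2*l + 5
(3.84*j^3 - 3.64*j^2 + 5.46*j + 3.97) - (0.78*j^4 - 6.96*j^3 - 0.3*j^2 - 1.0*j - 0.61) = -0.78*j^4 + 10.8*j^3 - 3.34*j^2 + 6.46*j + 4.58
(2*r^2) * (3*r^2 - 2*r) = 6*r^4 - 4*r^3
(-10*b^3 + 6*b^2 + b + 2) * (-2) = 20*b^3 - 12*b^2 - 2*b - 4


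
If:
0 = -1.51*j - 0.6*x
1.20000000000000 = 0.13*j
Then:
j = 9.23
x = -23.23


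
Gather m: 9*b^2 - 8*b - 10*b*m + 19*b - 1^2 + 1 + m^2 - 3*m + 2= 9*b^2 + 11*b + m^2 + m*(-10*b - 3) + 2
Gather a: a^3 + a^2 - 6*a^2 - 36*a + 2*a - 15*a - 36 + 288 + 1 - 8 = a^3 - 5*a^2 - 49*a + 245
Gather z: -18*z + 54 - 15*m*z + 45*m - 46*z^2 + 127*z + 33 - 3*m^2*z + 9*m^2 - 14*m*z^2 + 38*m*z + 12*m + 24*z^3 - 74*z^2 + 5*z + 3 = 9*m^2 + 57*m + 24*z^3 + z^2*(-14*m - 120) + z*(-3*m^2 + 23*m + 114) + 90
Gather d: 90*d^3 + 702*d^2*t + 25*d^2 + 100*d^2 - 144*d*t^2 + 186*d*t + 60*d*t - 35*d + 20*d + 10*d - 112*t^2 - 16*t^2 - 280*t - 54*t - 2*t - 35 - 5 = 90*d^3 + d^2*(702*t + 125) + d*(-144*t^2 + 246*t - 5) - 128*t^2 - 336*t - 40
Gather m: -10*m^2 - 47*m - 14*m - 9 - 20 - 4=-10*m^2 - 61*m - 33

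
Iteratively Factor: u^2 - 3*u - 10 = (u - 5)*(u + 2)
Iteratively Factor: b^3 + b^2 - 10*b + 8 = (b + 4)*(b^2 - 3*b + 2) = (b - 1)*(b + 4)*(b - 2)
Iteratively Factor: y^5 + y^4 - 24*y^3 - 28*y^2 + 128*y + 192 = (y + 4)*(y^4 - 3*y^3 - 12*y^2 + 20*y + 48) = (y - 3)*(y + 4)*(y^3 - 12*y - 16) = (y - 3)*(y + 2)*(y + 4)*(y^2 - 2*y - 8) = (y - 4)*(y - 3)*(y + 2)*(y + 4)*(y + 2)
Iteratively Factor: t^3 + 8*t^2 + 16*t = (t + 4)*(t^2 + 4*t) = (t + 4)^2*(t)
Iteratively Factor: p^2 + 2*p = (p + 2)*(p)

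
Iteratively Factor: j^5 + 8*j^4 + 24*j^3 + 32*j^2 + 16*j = (j + 2)*(j^4 + 6*j^3 + 12*j^2 + 8*j) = (j + 2)^2*(j^3 + 4*j^2 + 4*j) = (j + 2)^3*(j^2 + 2*j) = (j + 2)^4*(j)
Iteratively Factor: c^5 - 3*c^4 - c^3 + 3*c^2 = (c - 3)*(c^4 - c^2) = (c - 3)*(c + 1)*(c^3 - c^2) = c*(c - 3)*(c + 1)*(c^2 - c) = c^2*(c - 3)*(c + 1)*(c - 1)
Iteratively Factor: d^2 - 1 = (d - 1)*(d + 1)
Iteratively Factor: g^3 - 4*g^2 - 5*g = (g + 1)*(g^2 - 5*g) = (g - 5)*(g + 1)*(g)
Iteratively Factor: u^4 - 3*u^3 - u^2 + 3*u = (u - 3)*(u^3 - u) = u*(u - 3)*(u^2 - 1) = u*(u - 3)*(u - 1)*(u + 1)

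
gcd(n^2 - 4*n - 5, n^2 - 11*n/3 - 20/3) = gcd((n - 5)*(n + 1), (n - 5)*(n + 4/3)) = n - 5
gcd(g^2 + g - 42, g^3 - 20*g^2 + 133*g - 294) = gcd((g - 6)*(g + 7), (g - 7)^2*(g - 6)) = g - 6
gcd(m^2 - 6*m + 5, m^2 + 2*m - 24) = 1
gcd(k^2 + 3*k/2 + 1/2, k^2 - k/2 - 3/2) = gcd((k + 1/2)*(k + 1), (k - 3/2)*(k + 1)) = k + 1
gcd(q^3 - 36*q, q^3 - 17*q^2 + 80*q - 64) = 1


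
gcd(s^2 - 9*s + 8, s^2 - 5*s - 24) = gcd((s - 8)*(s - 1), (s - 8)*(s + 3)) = s - 8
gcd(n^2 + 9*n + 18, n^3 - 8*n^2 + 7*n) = 1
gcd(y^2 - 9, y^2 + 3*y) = y + 3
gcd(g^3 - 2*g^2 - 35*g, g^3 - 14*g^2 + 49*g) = g^2 - 7*g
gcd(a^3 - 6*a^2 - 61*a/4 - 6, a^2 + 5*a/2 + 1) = a + 1/2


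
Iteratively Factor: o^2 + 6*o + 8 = (o + 2)*(o + 4)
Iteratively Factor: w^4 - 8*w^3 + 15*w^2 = (w - 5)*(w^3 - 3*w^2) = w*(w - 5)*(w^2 - 3*w) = w*(w - 5)*(w - 3)*(w)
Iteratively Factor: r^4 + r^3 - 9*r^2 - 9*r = (r)*(r^3 + r^2 - 9*r - 9) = r*(r + 1)*(r^2 - 9) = r*(r + 1)*(r + 3)*(r - 3)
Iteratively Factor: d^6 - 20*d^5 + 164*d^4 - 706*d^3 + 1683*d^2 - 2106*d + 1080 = (d - 4)*(d^5 - 16*d^4 + 100*d^3 - 306*d^2 + 459*d - 270) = (d - 4)*(d - 3)*(d^4 - 13*d^3 + 61*d^2 - 123*d + 90) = (d - 5)*(d - 4)*(d - 3)*(d^3 - 8*d^2 + 21*d - 18) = (d - 5)*(d - 4)*(d - 3)*(d - 2)*(d^2 - 6*d + 9) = (d - 5)*(d - 4)*(d - 3)^2*(d - 2)*(d - 3)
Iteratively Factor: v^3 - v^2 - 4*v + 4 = (v - 2)*(v^2 + v - 2) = (v - 2)*(v + 2)*(v - 1)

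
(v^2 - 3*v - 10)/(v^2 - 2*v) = (v^2 - 3*v - 10)/(v*(v - 2))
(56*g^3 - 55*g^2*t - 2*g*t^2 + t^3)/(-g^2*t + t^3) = (-56*g^2 - g*t + t^2)/(t*(g + t))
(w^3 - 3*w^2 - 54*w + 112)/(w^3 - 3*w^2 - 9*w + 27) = (w^3 - 3*w^2 - 54*w + 112)/(w^3 - 3*w^2 - 9*w + 27)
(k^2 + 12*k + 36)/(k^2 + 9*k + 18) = (k + 6)/(k + 3)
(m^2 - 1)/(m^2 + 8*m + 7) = (m - 1)/(m + 7)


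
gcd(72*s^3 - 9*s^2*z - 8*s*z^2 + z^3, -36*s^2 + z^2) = 1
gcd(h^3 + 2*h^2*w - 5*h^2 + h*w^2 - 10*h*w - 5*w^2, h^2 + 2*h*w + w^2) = h^2 + 2*h*w + w^2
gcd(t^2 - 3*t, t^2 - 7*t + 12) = t - 3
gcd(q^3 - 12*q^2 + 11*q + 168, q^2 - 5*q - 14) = q - 7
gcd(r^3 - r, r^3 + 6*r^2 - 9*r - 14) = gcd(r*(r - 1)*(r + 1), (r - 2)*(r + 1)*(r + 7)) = r + 1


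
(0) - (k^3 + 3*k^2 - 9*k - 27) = -k^3 - 3*k^2 + 9*k + 27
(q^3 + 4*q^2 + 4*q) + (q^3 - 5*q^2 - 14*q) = 2*q^3 - q^2 - 10*q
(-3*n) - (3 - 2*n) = -n - 3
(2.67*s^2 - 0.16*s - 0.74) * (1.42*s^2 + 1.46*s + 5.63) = 3.7914*s^4 + 3.671*s^3 + 13.7477*s^2 - 1.9812*s - 4.1662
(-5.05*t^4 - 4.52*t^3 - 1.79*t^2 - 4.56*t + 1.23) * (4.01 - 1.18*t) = 5.959*t^5 - 14.9169*t^4 - 16.013*t^3 - 1.7971*t^2 - 19.737*t + 4.9323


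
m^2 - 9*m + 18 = (m - 6)*(m - 3)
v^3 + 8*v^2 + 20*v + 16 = (v + 2)^2*(v + 4)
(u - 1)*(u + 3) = u^2 + 2*u - 3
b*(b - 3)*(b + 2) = b^3 - b^2 - 6*b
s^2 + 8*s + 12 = (s + 2)*(s + 6)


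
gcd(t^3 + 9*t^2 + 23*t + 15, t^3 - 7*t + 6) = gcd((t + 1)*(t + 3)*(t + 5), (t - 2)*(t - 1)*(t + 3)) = t + 3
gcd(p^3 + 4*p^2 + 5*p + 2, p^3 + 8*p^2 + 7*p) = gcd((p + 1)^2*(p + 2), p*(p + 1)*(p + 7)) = p + 1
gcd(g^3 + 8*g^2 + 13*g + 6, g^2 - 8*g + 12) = 1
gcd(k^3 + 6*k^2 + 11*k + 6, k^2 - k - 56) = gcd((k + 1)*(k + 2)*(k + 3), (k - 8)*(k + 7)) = 1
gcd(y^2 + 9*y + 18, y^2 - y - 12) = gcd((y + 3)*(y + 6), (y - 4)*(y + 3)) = y + 3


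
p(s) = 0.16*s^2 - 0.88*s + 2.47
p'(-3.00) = -1.84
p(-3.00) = 6.55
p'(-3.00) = -1.84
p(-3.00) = 6.55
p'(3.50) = 0.24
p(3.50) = 1.35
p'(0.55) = -0.70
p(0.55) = 2.03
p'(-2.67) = -1.73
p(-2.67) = 5.96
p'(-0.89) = -1.16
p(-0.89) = 3.38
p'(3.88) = 0.36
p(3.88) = 1.46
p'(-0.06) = -0.90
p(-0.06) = 2.52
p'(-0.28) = -0.97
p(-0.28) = 2.73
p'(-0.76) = -1.12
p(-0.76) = 3.23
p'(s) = 0.32*s - 0.88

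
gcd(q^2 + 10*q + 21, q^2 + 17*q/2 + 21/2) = q + 7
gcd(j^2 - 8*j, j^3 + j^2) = j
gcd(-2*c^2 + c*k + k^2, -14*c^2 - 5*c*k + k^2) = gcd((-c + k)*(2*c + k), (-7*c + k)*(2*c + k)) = 2*c + k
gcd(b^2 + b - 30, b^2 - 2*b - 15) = b - 5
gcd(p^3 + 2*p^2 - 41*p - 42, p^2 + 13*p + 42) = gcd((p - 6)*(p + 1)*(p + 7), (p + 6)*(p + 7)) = p + 7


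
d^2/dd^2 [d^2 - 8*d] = 2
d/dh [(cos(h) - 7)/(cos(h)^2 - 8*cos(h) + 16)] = (cos(h) - 10)*sin(h)/(cos(h) - 4)^3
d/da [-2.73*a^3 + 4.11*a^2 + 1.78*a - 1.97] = -8.19*a^2 + 8.22*a + 1.78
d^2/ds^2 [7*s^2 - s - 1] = 14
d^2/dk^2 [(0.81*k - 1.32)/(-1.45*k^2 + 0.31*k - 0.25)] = (-(0.81*k - 1.32)*(2.9*k - 0.31)*(5.8*k - 0.62) + (7.047*k - 4.3302)*(1.45*k^2 - 0.31*k + 0.25))/(1.45*k^2 - 0.31*k + 0.25)^3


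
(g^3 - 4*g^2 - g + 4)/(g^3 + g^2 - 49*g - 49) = (g^2 - 5*g + 4)/(g^2 - 49)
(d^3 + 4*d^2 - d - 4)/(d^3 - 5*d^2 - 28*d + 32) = (d + 1)/(d - 8)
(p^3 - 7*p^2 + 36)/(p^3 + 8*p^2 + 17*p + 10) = (p^2 - 9*p + 18)/(p^2 + 6*p + 5)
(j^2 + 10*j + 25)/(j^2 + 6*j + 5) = (j + 5)/(j + 1)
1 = 1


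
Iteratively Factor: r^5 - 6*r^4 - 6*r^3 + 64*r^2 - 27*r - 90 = (r - 3)*(r^4 - 3*r^3 - 15*r^2 + 19*r + 30) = (r - 3)*(r - 2)*(r^3 - r^2 - 17*r - 15) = (r - 3)*(r - 2)*(r + 3)*(r^2 - 4*r - 5) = (r - 3)*(r - 2)*(r + 1)*(r + 3)*(r - 5)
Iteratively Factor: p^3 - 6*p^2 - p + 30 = (p - 3)*(p^2 - 3*p - 10) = (p - 5)*(p - 3)*(p + 2)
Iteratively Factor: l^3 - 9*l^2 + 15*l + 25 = (l + 1)*(l^2 - 10*l + 25) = (l - 5)*(l + 1)*(l - 5)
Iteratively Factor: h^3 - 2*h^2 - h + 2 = (h - 2)*(h^2 - 1) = (h - 2)*(h - 1)*(h + 1)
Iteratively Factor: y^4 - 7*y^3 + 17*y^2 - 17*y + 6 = (y - 1)*(y^3 - 6*y^2 + 11*y - 6) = (y - 1)^2*(y^2 - 5*y + 6) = (y - 3)*(y - 1)^2*(y - 2)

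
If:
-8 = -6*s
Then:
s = 4/3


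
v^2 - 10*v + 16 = (v - 8)*(v - 2)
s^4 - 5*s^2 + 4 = (s - 2)*(s - 1)*(s + 1)*(s + 2)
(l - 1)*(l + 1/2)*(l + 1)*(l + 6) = l^4 + 13*l^3/2 + 2*l^2 - 13*l/2 - 3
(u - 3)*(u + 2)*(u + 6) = u^3 + 5*u^2 - 12*u - 36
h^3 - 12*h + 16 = (h - 2)^2*(h + 4)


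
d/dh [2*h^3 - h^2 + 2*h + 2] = 6*h^2 - 2*h + 2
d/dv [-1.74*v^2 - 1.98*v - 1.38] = -3.48*v - 1.98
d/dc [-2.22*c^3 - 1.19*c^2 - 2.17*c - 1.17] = -6.66*c^2 - 2.38*c - 2.17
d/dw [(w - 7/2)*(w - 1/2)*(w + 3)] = 3*w^2 - 2*w - 41/4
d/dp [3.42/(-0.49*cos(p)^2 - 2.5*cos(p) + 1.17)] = -(3.3516*cos(p) + 8.55)*sin(p)/(0.49*cos(p)^2 + 2.5*cos(p) - 1.17)^2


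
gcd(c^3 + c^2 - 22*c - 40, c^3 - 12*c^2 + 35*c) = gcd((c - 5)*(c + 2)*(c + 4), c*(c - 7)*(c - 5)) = c - 5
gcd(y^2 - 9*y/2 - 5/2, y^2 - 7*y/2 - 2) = y + 1/2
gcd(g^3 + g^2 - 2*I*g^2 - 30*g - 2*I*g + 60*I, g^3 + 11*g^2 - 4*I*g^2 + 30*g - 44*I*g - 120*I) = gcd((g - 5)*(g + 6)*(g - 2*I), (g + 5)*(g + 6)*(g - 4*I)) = g + 6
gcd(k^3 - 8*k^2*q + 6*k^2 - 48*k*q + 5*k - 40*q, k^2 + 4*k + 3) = k + 1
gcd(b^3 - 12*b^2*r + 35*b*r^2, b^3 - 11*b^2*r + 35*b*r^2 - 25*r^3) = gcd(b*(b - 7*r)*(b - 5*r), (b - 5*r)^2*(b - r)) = -b + 5*r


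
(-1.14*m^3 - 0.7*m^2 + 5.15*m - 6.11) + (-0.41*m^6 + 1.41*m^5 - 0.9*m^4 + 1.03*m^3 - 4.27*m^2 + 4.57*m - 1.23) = -0.41*m^6 + 1.41*m^5 - 0.9*m^4 - 0.11*m^3 - 4.97*m^2 + 9.72*m - 7.34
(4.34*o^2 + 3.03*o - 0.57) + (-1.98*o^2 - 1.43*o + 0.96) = 2.36*o^2 + 1.6*o + 0.39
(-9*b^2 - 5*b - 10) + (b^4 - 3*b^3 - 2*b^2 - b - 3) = b^4 - 3*b^3 - 11*b^2 - 6*b - 13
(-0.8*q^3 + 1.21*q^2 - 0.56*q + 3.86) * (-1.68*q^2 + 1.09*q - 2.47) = 1.344*q^5 - 2.9048*q^4 + 4.2357*q^3 - 10.0839*q^2 + 5.5906*q - 9.5342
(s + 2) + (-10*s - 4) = -9*s - 2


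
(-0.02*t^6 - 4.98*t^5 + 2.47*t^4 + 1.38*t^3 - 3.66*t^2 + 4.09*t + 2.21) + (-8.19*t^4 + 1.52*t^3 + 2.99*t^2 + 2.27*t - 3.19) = -0.02*t^6 - 4.98*t^5 - 5.72*t^4 + 2.9*t^3 - 0.67*t^2 + 6.36*t - 0.98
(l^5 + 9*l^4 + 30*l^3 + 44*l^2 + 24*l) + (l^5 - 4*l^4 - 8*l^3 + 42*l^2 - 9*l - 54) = 2*l^5 + 5*l^4 + 22*l^3 + 86*l^2 + 15*l - 54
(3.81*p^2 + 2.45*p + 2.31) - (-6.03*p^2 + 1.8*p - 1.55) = 9.84*p^2 + 0.65*p + 3.86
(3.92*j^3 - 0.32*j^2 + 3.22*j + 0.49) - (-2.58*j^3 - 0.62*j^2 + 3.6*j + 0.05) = 6.5*j^3 + 0.3*j^2 - 0.38*j + 0.44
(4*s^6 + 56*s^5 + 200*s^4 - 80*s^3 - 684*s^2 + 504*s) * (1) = 4*s^6 + 56*s^5 + 200*s^4 - 80*s^3 - 684*s^2 + 504*s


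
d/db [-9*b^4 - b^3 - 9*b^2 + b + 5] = -36*b^3 - 3*b^2 - 18*b + 1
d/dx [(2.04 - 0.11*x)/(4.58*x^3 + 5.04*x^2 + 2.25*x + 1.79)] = (1.0076*x^3 - 27.4752*x^2 - 20.5632*x - 4.7869)/(20.9764*x^6 + 46.1664*x^5 + 46.0116*x^4 + 39.0764*x^3 + 23.1057*x^2 + 8.055*x + 3.2041)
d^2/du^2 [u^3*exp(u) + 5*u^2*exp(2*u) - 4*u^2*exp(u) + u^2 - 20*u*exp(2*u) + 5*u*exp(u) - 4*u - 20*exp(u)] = u^3*exp(u) + 20*u^2*exp(2*u) + 2*u^2*exp(u) - 40*u*exp(2*u) - 5*u*exp(u) - 70*exp(2*u) - 18*exp(u) + 2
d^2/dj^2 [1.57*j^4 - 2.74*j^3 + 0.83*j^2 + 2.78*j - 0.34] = 18.84*j^2 - 16.44*j + 1.66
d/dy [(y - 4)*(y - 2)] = 2*y - 6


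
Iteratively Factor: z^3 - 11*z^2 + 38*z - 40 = (z - 5)*(z^2 - 6*z + 8) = (z - 5)*(z - 4)*(z - 2)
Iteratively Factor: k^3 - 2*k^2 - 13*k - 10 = (k - 5)*(k^2 + 3*k + 2) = (k - 5)*(k + 1)*(k + 2)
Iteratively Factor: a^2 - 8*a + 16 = (a - 4)*(a - 4)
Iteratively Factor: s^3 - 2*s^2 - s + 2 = (s - 2)*(s^2 - 1) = (s - 2)*(s - 1)*(s + 1)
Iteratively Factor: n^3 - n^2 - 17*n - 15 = (n + 1)*(n^2 - 2*n - 15) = (n - 5)*(n + 1)*(n + 3)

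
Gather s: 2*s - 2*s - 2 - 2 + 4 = 0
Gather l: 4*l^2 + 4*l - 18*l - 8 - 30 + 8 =4*l^2 - 14*l - 30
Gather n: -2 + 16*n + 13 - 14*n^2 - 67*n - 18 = -14*n^2 - 51*n - 7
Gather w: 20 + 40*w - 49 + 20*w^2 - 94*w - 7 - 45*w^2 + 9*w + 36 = -25*w^2 - 45*w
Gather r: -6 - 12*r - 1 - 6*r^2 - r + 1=-6*r^2 - 13*r - 6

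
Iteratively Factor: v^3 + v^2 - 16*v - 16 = (v + 1)*(v^2 - 16) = (v + 1)*(v + 4)*(v - 4)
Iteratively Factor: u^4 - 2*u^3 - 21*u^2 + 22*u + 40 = (u - 5)*(u^3 + 3*u^2 - 6*u - 8) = (u - 5)*(u + 4)*(u^2 - u - 2) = (u - 5)*(u - 2)*(u + 4)*(u + 1)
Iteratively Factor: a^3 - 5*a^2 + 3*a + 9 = (a + 1)*(a^2 - 6*a + 9) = (a - 3)*(a + 1)*(a - 3)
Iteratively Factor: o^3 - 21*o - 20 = (o + 4)*(o^2 - 4*o - 5) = (o + 1)*(o + 4)*(o - 5)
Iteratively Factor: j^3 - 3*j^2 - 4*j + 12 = (j + 2)*(j^2 - 5*j + 6) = (j - 3)*(j + 2)*(j - 2)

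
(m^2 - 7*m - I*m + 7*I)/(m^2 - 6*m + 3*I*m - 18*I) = (m^2 - m*(7 + I) + 7*I)/(m^2 + 3*m*(-2 + I) - 18*I)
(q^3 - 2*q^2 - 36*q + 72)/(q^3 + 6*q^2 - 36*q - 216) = (q - 2)/(q + 6)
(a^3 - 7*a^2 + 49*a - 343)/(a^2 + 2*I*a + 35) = (a^2 - 7*a*(1 + I) + 49*I)/(a - 5*I)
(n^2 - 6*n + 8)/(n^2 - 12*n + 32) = (n - 2)/(n - 8)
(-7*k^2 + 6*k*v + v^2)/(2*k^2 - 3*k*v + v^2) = (7*k + v)/(-2*k + v)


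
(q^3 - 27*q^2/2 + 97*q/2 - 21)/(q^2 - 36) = (2*q^2 - 15*q + 7)/(2*(q + 6))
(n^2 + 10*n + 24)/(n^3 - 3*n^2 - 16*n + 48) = (n + 6)/(n^2 - 7*n + 12)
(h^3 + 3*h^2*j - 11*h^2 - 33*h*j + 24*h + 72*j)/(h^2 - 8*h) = h + 3*j - 3 - 9*j/h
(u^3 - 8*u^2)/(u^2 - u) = u*(u - 8)/(u - 1)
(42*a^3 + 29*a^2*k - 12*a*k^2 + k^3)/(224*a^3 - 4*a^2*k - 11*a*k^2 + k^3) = (6*a^2 + 5*a*k - k^2)/(32*a^2 + 4*a*k - k^2)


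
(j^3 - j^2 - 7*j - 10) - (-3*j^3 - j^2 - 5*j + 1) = 4*j^3 - 2*j - 11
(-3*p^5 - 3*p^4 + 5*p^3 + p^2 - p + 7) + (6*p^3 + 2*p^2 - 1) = -3*p^5 - 3*p^4 + 11*p^3 + 3*p^2 - p + 6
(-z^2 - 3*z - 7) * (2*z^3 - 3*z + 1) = -2*z^5 - 6*z^4 - 11*z^3 + 8*z^2 + 18*z - 7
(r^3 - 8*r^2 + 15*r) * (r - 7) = r^4 - 15*r^3 + 71*r^2 - 105*r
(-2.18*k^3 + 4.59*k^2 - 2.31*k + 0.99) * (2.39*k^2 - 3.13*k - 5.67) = -5.2102*k^5 + 17.7935*k^4 - 7.527*k^3 - 16.4289*k^2 + 9.999*k - 5.6133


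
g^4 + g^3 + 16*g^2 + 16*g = g*(g + 1)*(g - 4*I)*(g + 4*I)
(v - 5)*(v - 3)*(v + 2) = v^3 - 6*v^2 - v + 30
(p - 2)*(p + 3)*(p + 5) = p^3 + 6*p^2 - p - 30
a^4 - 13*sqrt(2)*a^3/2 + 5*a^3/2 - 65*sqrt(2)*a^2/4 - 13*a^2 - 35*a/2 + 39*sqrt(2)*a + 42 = (a - 3/2)*(a + 4)*(a - 7*sqrt(2))*(a + sqrt(2)/2)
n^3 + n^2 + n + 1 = (n + 1)*(n - I)*(n + I)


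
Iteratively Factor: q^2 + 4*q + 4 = (q + 2)*(q + 2)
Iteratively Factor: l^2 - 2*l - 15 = (l + 3)*(l - 5)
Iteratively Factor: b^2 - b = (b - 1)*(b)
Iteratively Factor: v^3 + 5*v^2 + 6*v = (v)*(v^2 + 5*v + 6) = v*(v + 3)*(v + 2)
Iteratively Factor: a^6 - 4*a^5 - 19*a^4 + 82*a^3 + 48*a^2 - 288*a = (a + 2)*(a^5 - 6*a^4 - 7*a^3 + 96*a^2 - 144*a) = (a - 3)*(a + 2)*(a^4 - 3*a^3 - 16*a^2 + 48*a) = a*(a - 3)*(a + 2)*(a^3 - 3*a^2 - 16*a + 48) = a*(a - 4)*(a - 3)*(a + 2)*(a^2 + a - 12) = a*(a - 4)*(a - 3)*(a + 2)*(a + 4)*(a - 3)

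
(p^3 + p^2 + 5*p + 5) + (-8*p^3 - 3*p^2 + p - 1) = -7*p^3 - 2*p^2 + 6*p + 4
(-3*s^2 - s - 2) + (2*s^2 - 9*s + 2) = -s^2 - 10*s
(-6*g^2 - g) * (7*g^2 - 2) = -42*g^4 - 7*g^3 + 12*g^2 + 2*g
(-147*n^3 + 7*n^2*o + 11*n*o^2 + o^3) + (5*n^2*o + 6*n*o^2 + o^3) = -147*n^3 + 12*n^2*o + 17*n*o^2 + 2*o^3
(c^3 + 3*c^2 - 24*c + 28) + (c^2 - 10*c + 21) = c^3 + 4*c^2 - 34*c + 49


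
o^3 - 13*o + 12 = (o - 3)*(o - 1)*(o + 4)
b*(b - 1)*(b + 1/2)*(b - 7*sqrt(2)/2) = b^4 - 7*sqrt(2)*b^3/2 - b^3/2 - b^2/2 + 7*sqrt(2)*b^2/4 + 7*sqrt(2)*b/4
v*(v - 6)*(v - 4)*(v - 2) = v^4 - 12*v^3 + 44*v^2 - 48*v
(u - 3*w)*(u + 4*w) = u^2 + u*w - 12*w^2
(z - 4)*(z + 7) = z^2 + 3*z - 28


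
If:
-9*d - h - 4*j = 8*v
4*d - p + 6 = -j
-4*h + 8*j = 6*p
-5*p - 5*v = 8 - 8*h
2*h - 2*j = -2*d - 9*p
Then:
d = -7922/4609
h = 8554/4609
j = 5006/4609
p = 972/4609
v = 5340/4609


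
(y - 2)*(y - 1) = y^2 - 3*y + 2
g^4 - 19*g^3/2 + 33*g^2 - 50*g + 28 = (g - 7/2)*(g - 2)^3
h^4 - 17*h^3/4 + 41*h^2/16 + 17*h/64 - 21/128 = (h - 7/2)*(h - 3/4)*(h - 1/4)*(h + 1/4)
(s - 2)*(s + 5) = s^2 + 3*s - 10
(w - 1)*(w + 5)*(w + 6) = w^3 + 10*w^2 + 19*w - 30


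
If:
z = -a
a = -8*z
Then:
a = 0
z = 0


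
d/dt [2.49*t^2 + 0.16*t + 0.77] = 4.98*t + 0.16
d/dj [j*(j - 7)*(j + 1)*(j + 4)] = 4*j^3 - 6*j^2 - 62*j - 28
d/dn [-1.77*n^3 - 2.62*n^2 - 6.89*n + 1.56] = -5.31*n^2 - 5.24*n - 6.89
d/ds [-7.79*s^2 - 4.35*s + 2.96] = -15.58*s - 4.35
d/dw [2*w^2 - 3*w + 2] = 4*w - 3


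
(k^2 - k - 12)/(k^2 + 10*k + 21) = (k - 4)/(k + 7)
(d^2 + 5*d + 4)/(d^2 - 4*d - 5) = (d + 4)/(d - 5)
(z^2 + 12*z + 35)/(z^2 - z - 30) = (z + 7)/(z - 6)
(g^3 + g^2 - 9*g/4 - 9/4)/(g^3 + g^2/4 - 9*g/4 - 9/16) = 4*(g + 1)/(4*g + 1)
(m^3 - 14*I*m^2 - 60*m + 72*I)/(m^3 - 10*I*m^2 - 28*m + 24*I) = (m - 6*I)/(m - 2*I)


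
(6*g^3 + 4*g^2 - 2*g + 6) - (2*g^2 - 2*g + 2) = 6*g^3 + 2*g^2 + 4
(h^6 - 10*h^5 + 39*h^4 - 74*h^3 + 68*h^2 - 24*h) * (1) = h^6 - 10*h^5 + 39*h^4 - 74*h^3 + 68*h^2 - 24*h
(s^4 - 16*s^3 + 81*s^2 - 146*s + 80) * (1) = s^4 - 16*s^3 + 81*s^2 - 146*s + 80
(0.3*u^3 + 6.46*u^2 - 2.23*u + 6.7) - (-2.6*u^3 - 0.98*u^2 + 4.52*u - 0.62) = 2.9*u^3 + 7.44*u^2 - 6.75*u + 7.32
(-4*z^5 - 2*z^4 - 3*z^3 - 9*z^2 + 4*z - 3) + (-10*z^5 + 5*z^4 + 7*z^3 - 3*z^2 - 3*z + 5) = -14*z^5 + 3*z^4 + 4*z^3 - 12*z^2 + z + 2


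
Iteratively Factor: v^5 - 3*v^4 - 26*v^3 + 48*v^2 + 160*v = (v + 2)*(v^4 - 5*v^3 - 16*v^2 + 80*v) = (v + 2)*(v + 4)*(v^3 - 9*v^2 + 20*v) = (v - 4)*(v + 2)*(v + 4)*(v^2 - 5*v) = v*(v - 4)*(v + 2)*(v + 4)*(v - 5)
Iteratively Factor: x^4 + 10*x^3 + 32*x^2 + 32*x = (x + 4)*(x^3 + 6*x^2 + 8*x) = x*(x + 4)*(x^2 + 6*x + 8) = x*(x + 4)^2*(x + 2)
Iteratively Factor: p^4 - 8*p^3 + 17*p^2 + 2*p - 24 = (p - 2)*(p^3 - 6*p^2 + 5*p + 12) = (p - 2)*(p + 1)*(p^2 - 7*p + 12) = (p - 3)*(p - 2)*(p + 1)*(p - 4)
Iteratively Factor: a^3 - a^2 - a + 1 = (a - 1)*(a^2 - 1) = (a - 1)*(a + 1)*(a - 1)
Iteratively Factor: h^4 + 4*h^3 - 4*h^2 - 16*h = (h + 2)*(h^3 + 2*h^2 - 8*h) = h*(h + 2)*(h^2 + 2*h - 8) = h*(h + 2)*(h + 4)*(h - 2)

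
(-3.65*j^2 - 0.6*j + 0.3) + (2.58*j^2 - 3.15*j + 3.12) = -1.07*j^2 - 3.75*j + 3.42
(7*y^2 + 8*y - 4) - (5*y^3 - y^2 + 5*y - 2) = -5*y^3 + 8*y^2 + 3*y - 2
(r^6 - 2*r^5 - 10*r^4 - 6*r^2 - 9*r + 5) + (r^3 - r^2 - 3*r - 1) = r^6 - 2*r^5 - 10*r^4 + r^3 - 7*r^2 - 12*r + 4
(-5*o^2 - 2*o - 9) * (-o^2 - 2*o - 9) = 5*o^4 + 12*o^3 + 58*o^2 + 36*o + 81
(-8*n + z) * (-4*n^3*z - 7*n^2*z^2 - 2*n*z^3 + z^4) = 32*n^4*z + 52*n^3*z^2 + 9*n^2*z^3 - 10*n*z^4 + z^5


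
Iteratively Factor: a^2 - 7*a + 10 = (a - 5)*(a - 2)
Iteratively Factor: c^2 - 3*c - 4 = (c + 1)*(c - 4)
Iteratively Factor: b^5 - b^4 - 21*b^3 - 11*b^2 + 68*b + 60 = (b + 3)*(b^4 - 4*b^3 - 9*b^2 + 16*b + 20) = (b - 5)*(b + 3)*(b^3 + b^2 - 4*b - 4) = (b - 5)*(b + 2)*(b + 3)*(b^2 - b - 2) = (b - 5)*(b + 1)*(b + 2)*(b + 3)*(b - 2)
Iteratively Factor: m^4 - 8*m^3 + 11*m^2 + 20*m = (m - 4)*(m^3 - 4*m^2 - 5*m) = (m - 4)*(m + 1)*(m^2 - 5*m) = (m - 5)*(m - 4)*(m + 1)*(m)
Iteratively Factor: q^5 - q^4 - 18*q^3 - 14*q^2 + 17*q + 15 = (q - 5)*(q^4 + 4*q^3 + 2*q^2 - 4*q - 3) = (q - 5)*(q + 1)*(q^3 + 3*q^2 - q - 3) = (q - 5)*(q + 1)*(q + 3)*(q^2 - 1) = (q - 5)*(q - 1)*(q + 1)*(q + 3)*(q + 1)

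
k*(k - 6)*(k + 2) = k^3 - 4*k^2 - 12*k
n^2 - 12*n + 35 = (n - 7)*(n - 5)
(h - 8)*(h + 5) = h^2 - 3*h - 40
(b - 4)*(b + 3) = b^2 - b - 12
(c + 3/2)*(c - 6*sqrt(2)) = c^2 - 6*sqrt(2)*c + 3*c/2 - 9*sqrt(2)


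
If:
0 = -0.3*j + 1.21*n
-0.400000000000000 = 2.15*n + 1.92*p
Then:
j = -3.60186046511628*p - 0.750387596899225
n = -0.893023255813953*p - 0.186046511627907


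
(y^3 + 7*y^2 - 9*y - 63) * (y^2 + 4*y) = y^5 + 11*y^4 + 19*y^3 - 99*y^2 - 252*y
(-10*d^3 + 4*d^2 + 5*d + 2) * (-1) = 10*d^3 - 4*d^2 - 5*d - 2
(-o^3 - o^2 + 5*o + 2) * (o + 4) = -o^4 - 5*o^3 + o^2 + 22*o + 8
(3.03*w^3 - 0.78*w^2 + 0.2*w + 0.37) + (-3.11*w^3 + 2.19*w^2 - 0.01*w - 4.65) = -0.0800000000000001*w^3 + 1.41*w^2 + 0.19*w - 4.28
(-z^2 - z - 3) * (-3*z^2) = 3*z^4 + 3*z^3 + 9*z^2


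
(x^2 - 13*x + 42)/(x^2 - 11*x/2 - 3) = 2*(x - 7)/(2*x + 1)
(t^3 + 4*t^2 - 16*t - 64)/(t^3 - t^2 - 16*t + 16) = (t + 4)/(t - 1)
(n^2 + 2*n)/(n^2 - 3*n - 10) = n/(n - 5)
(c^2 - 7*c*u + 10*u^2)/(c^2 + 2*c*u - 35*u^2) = (c - 2*u)/(c + 7*u)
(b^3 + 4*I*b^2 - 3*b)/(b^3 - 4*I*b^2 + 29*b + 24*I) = b/(b - 8*I)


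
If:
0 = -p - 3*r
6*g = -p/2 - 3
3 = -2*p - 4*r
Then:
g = -1/8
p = -9/2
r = 3/2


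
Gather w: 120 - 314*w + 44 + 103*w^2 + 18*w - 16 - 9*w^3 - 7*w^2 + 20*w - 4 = -9*w^3 + 96*w^2 - 276*w + 144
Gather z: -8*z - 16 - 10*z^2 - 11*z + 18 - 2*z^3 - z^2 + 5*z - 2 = -2*z^3 - 11*z^2 - 14*z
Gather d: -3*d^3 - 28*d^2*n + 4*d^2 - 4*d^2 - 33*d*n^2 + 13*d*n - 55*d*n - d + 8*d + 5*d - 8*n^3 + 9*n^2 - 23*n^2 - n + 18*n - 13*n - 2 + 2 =-3*d^3 - 28*d^2*n + d*(-33*n^2 - 42*n + 12) - 8*n^3 - 14*n^2 + 4*n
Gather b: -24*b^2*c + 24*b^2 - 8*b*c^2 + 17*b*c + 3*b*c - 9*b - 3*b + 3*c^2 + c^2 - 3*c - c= b^2*(24 - 24*c) + b*(-8*c^2 + 20*c - 12) + 4*c^2 - 4*c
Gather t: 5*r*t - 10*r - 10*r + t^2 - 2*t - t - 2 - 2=-20*r + t^2 + t*(5*r - 3) - 4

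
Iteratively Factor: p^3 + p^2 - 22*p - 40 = (p + 4)*(p^2 - 3*p - 10) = (p - 5)*(p + 4)*(p + 2)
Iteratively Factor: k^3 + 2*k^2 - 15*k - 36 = (k - 4)*(k^2 + 6*k + 9) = (k - 4)*(k + 3)*(k + 3)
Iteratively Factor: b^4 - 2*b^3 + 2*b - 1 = (b - 1)*(b^3 - b^2 - b + 1) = (b - 1)^2*(b^2 - 1) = (b - 1)^2*(b + 1)*(b - 1)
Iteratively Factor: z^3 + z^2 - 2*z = (z + 2)*(z^2 - z) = (z - 1)*(z + 2)*(z)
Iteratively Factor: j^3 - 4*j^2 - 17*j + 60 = (j - 5)*(j^2 + j - 12) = (j - 5)*(j - 3)*(j + 4)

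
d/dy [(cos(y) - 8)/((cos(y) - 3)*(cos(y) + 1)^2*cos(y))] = (3*cos(y)^3 - 37*cos(y)^2 + 56*cos(y) + 24)*sin(y)/((cos(y) - 3)^2*(cos(y) + 1)^3*cos(y)^2)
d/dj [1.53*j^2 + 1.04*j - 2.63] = 3.06*j + 1.04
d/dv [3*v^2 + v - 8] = 6*v + 1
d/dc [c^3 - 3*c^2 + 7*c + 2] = 3*c^2 - 6*c + 7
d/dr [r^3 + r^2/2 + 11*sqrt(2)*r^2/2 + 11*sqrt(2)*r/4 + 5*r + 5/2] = 3*r^2 + r + 11*sqrt(2)*r + 11*sqrt(2)/4 + 5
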